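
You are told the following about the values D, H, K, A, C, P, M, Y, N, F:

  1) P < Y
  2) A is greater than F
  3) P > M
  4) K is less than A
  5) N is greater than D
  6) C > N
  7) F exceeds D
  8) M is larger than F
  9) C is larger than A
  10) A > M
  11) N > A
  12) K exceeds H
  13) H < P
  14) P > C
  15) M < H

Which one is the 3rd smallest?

M

Chaining the given pairs: D < F < M < H < K < A < N < C < P < Y.
Counting 3 from the smallest end gives M.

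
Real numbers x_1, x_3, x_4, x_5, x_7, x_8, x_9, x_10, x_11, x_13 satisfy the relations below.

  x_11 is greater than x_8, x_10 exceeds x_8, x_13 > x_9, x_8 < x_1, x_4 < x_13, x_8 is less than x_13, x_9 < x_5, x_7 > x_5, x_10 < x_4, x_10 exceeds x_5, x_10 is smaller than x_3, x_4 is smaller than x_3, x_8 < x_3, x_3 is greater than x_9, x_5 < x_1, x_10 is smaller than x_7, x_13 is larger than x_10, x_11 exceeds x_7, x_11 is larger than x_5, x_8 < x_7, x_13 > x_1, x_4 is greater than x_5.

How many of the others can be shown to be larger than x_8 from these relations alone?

7

The elements the relations force above x_8 are x_10, x_7, x_4, x_11, x_1, x_13, x_3 — no chain reaches any other.
That is 7.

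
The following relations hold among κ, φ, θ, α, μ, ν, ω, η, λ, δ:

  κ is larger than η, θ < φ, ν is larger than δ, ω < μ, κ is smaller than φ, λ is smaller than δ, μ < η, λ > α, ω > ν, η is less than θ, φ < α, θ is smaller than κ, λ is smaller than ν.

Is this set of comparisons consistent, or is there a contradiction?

inconsistent

Chaining the given relations yields α < λ < δ < ν < ω < μ < η < θ < κ < φ, so α < φ. But one relation states φ < α. These cannot both hold.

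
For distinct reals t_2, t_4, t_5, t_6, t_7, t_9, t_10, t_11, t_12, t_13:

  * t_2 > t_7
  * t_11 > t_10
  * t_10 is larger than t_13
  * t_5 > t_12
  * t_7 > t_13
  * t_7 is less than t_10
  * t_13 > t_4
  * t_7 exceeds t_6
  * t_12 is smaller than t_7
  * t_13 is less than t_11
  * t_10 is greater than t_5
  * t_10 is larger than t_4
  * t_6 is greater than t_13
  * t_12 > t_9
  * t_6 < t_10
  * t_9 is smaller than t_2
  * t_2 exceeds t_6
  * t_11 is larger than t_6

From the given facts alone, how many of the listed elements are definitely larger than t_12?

Directly above t_12: t_5, t_7.
One step further: t_10, t_2 (4 so far).
One step further: t_11 (5 so far).
Nothing else is reachable above t_12; 5 in all.

5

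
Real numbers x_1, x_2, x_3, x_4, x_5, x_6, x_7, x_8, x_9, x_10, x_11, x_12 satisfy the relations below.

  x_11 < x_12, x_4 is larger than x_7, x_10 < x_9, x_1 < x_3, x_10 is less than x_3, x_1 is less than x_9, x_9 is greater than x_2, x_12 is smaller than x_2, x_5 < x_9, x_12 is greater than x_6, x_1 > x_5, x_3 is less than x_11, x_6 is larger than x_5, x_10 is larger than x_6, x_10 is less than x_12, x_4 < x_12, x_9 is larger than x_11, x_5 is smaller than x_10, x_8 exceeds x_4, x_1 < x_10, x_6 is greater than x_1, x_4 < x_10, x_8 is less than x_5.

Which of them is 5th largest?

Piecing the relations together gives one ordering: x_7 < x_4 < x_8 < x_5 < x_1 < x_6 < x_10 < x_3 < x_11 < x_12 < x_2 < x_9.
Counting 5 from the largest end gives x_3.

x_3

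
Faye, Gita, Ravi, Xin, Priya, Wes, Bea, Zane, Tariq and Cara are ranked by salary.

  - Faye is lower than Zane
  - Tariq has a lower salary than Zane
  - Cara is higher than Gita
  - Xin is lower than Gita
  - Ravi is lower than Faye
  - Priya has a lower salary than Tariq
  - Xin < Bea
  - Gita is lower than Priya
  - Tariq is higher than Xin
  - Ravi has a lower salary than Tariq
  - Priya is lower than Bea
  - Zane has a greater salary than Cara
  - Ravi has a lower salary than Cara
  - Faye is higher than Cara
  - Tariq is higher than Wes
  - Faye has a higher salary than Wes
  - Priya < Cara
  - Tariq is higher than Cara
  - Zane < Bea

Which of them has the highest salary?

Bea

Xin is not greatest since Xin < Gita; Wes is not greatest since Wes < Tariq; Gita is not greatest since Gita < Cara; Priya is not greatest since Priya < Bea; Ravi is not greatest since Ravi < Tariq; Cara is not greatest since Cara < Faye; Tariq is not greatest since Tariq < Zane; Faye is not greatest since Faye < Zane; Zane is not greatest since Zane < Bea.
Only Bea has nothing above it, so Bea is the highest salary.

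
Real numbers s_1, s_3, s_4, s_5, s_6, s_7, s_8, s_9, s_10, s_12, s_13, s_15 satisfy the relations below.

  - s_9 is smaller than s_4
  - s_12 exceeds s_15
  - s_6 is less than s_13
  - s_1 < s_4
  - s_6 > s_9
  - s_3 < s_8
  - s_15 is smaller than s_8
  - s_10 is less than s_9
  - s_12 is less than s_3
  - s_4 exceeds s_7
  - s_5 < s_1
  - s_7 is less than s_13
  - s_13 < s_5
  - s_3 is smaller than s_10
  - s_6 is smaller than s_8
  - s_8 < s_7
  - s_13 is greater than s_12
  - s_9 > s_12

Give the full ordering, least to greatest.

s_15 < s_12 < s_3 < s_10 < s_9 < s_6 < s_8 < s_7 < s_13 < s_5 < s_1 < s_4

The consecutive links are each given: s_15 < s_12; s_12 < s_3; s_3 < s_10; s_10 < s_9; s_9 < s_6; s_6 < s_8; s_8 < s_7; s_7 < s_13; s_13 < s_5; s_5 < s_1; s_1 < s_4.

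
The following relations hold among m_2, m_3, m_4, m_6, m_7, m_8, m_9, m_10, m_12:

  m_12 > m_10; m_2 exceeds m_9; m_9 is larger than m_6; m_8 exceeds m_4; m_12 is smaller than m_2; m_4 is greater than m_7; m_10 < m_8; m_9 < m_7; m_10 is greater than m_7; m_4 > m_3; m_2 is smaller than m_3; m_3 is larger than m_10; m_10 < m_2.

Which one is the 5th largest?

m_12

Chaining the given pairs: m_6 < m_9 < m_7 < m_10 < m_12 < m_2 < m_3 < m_4 < m_8.
The 5th largest is m_12.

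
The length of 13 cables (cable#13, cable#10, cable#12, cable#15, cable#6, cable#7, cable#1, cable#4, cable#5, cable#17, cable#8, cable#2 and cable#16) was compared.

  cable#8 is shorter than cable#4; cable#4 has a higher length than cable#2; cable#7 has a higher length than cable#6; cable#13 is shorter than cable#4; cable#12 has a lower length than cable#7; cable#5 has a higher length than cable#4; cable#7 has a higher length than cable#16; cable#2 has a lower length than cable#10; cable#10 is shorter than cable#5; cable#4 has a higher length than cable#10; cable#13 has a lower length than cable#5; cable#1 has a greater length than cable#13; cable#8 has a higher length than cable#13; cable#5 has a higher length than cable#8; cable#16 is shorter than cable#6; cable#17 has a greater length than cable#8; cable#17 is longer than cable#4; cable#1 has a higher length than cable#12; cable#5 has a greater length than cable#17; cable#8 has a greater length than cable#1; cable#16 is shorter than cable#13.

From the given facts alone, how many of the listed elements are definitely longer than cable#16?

8

The elements the relations force above cable#16 are cable#6, cable#13, cable#7, cable#1, cable#8, cable#4, cable#17, cable#5 — no chain reaches any other.
That is 8.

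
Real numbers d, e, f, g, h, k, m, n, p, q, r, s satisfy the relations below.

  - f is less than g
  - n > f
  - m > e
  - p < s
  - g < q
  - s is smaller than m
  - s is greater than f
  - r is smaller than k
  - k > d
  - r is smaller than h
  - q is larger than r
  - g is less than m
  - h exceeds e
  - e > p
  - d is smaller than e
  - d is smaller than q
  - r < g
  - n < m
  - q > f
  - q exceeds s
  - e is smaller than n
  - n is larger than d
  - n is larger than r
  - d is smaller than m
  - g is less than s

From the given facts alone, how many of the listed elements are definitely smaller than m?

8

The elements the relations force below m are r, d, f, p, e, g, s, n — no chain reaches any other.
That is 8.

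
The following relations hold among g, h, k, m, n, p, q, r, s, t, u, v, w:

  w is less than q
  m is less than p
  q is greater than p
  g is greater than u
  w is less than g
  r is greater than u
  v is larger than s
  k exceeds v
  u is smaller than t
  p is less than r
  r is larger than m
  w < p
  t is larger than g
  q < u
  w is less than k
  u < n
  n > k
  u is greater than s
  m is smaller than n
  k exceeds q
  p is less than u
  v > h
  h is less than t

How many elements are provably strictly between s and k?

Chaining upward from s reaches: v, u, g, t, r, n.
Chaining downward from k reaches: h, m, w, p, v, q.
Strictly between s and k are those in both lists: v — 1 element.

1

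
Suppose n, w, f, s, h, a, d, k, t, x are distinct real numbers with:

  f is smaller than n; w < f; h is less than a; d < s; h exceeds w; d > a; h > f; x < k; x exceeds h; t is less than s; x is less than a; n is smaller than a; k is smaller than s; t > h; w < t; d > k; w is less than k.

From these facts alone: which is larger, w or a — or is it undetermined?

Link the given pairs in sequence: w < f; f < h; h < x; x < a.
Chaining these gives w < f < h < x < a.
So a is larger.

a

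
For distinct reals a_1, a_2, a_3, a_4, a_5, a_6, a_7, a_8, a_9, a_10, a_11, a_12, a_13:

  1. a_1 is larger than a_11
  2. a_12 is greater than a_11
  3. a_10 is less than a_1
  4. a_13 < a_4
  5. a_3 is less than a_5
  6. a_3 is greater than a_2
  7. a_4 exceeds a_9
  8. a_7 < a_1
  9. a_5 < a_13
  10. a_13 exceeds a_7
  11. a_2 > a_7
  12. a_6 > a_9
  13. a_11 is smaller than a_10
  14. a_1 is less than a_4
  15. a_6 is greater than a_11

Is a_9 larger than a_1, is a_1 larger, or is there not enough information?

undetermined

Following every chain through a_9: above a_9 we get a_6, a_4.
a_1 is not reached, and no chain runs the other way from a_1 to a_9.
So the given relations leave the order of a_9 and a_1 undetermined.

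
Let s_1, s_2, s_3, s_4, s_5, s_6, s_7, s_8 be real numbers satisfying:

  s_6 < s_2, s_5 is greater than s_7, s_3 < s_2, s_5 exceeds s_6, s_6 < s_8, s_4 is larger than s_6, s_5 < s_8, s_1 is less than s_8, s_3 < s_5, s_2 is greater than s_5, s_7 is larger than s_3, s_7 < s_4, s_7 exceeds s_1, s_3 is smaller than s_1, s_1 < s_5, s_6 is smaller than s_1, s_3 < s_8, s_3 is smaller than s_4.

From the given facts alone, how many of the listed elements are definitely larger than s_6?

6

Directly above s_6: s_1, s_4, s_5, s_8, s_2.
One step further: s_7 (6 so far).
Nothing else is reachable above s_6; 6 in all.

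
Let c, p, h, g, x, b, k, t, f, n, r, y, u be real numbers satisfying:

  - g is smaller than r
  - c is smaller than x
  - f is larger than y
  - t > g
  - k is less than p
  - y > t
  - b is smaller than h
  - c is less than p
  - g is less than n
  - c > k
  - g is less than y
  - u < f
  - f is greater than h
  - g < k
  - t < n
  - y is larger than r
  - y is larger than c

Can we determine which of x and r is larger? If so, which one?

Following every chain through r: above r we get y, f; below r we get g.
x is not reached, and no chain runs the other way from x to r.
So the given relations leave the order of r and x undetermined.

undetermined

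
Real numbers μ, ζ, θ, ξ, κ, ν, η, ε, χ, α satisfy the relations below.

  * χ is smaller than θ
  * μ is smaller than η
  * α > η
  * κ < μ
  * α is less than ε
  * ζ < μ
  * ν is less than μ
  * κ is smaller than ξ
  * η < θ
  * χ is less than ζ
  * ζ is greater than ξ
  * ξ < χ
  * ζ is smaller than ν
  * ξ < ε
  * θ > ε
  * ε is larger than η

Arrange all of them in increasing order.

The consecutive links are each given: κ < ξ; ξ < χ; χ < ζ; ζ < ν; ν < μ; μ < η; η < α; α < ε; ε < θ.

κ < ξ < χ < ζ < ν < μ < η < α < ε < θ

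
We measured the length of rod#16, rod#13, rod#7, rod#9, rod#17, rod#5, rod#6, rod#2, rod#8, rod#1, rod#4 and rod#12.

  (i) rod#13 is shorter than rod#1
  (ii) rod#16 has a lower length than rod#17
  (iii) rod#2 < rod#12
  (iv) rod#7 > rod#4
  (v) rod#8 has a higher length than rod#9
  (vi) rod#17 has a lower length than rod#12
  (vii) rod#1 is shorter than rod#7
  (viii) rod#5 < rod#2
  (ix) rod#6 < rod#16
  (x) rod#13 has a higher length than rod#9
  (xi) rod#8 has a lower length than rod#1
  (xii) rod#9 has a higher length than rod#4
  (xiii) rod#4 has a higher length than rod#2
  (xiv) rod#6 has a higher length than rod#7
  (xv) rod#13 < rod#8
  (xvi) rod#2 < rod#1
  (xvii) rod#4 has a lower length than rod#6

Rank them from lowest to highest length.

rod#5 < rod#2 < rod#4 < rod#9 < rod#13 < rod#8 < rod#1 < rod#7 < rod#6 < rod#16 < rod#17 < rod#12

Nothing is placed below rod#5, so it is least; from there rod#5 < rod#2; rod#2 < rod#4; rod#4 < rod#9; rod#9 < rod#13; rod#13 < rod#8; rod#8 < rod#1; rod#1 < rod#7; rod#7 < rod#6; rod#6 < rod#16; rod#16 < rod#17; rod#17 < rod#12, each given directly.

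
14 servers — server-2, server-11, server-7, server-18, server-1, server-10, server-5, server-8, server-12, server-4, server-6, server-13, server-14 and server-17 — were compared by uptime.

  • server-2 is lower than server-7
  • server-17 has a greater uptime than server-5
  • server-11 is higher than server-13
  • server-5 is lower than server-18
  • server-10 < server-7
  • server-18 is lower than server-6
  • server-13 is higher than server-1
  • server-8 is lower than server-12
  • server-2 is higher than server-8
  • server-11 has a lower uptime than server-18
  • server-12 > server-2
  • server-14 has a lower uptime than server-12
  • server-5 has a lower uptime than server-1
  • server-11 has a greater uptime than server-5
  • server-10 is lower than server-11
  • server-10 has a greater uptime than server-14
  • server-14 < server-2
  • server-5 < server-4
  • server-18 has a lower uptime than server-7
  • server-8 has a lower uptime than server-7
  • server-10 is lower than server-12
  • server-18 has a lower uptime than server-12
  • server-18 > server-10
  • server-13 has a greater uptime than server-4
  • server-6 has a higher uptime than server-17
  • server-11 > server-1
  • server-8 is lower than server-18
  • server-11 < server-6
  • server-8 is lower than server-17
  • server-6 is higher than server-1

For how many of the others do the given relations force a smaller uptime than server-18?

Directly below server-18: server-8, server-5, server-10, server-11.
One step further: server-14, server-1, server-13 (7 so far).
One step further: server-4 (8 so far).
Nothing else is reachable below server-18; 8 in all.

8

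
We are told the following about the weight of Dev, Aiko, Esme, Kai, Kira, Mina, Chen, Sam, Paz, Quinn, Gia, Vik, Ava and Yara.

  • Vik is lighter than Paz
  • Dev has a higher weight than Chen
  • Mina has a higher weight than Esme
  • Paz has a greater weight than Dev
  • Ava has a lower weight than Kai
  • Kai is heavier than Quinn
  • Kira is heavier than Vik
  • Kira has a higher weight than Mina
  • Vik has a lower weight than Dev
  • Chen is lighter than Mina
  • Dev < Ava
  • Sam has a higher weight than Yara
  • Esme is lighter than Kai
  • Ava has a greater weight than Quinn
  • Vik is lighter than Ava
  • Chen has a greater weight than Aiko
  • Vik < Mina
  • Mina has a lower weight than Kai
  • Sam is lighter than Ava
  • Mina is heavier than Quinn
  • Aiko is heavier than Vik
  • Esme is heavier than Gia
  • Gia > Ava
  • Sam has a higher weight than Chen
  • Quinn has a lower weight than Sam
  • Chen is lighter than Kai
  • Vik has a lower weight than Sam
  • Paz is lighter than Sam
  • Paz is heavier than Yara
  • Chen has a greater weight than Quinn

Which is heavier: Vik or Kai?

Kai

Link the given pairs in sequence: Vik < Aiko; Aiko < Chen; Chen < Dev; Dev < Paz; Paz < Sam; Sam < Ava; Ava < Gia; Gia < Esme; Esme < Mina; Mina < Kai.
Chaining these gives Vik < Aiko < Chen < Dev < Paz < Sam < Ava < Gia < Esme < Mina < Kai.
So Vik < Kai; Kai is the heavier of the two.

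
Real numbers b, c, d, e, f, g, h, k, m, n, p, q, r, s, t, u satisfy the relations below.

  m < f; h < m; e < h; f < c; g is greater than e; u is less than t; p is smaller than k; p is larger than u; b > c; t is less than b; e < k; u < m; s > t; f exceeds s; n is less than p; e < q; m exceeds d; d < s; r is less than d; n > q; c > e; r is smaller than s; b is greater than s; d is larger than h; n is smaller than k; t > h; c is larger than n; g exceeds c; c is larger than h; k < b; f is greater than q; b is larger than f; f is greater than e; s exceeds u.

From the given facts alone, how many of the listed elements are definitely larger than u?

9

From u the given relations immediately reach t, p, m, s.
From those, k, f, b — 7 in total.
From those, c — 8 in total.
From those, g — 9 in total.
Nothing else is reachable above u; 9 in all.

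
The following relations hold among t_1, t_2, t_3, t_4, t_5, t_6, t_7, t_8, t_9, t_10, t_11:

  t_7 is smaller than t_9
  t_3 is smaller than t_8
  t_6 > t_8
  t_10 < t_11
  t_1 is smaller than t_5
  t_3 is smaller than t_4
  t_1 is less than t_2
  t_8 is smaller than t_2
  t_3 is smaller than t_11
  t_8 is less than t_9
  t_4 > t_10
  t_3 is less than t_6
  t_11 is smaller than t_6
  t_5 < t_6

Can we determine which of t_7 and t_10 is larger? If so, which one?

Following every chain through t_7: above t_7 we get t_9.
t_10 is not reached, and no chain runs the other way from t_10 to t_7.
So the given relations leave the order of t_7 and t_10 undetermined.

undetermined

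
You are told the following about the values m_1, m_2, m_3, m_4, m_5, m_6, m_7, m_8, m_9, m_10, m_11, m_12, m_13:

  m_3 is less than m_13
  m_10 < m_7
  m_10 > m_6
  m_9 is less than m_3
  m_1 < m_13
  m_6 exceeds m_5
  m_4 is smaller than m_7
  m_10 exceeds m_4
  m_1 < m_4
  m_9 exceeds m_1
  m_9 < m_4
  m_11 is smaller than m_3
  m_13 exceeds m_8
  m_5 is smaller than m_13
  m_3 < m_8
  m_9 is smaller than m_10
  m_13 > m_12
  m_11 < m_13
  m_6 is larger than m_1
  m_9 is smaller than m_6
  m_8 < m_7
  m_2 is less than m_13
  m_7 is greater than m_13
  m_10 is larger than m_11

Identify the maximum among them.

m_7

m_1 is not greatest since m_1 < m_4; m_2 is not greatest since m_2 < m_13; m_11 is not greatest since m_11 < m_10; m_9 is not greatest since m_9 < m_4; m_12 is not greatest since m_12 < m_13; m_5 is not greatest since m_5 < m_13; m_3 is not greatest since m_3 < m_8; m_4 is not greatest since m_4 < m_7; m_8 is not greatest since m_8 < m_7; m_6 is not greatest since m_6 < m_10; m_13 is not greatest since m_13 < m_7; m_10 is not greatest since m_10 < m_7.
Only m_7 has nothing above it, so m_7 is the maximum.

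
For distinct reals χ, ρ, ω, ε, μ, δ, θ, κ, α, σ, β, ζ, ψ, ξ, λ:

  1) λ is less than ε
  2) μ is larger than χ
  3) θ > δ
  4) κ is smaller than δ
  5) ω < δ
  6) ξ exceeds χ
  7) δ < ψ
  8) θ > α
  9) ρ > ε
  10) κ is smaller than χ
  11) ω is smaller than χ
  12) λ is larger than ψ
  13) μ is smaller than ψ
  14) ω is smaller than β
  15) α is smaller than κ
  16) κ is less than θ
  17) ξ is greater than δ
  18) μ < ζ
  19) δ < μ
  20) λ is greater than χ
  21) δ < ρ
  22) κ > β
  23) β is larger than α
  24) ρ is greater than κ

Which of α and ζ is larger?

α < β and β < κ give α < κ.
Then κ < χ extends the chain to χ.
Then χ < μ extends the chain to μ.
With μ < ζ: α < β < κ < χ < μ < ζ.
So α < ζ; ζ is the larger of the two.

ζ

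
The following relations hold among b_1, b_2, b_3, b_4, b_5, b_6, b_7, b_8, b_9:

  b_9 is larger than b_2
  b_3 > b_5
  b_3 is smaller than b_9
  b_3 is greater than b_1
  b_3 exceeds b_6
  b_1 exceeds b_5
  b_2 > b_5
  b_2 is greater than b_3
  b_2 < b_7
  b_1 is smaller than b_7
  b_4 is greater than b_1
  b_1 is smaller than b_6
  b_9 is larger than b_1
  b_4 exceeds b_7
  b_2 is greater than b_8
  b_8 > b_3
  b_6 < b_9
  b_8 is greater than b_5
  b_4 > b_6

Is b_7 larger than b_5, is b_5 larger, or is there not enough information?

The relevant relations are b_5 < b_1; b_1 < b_6; b_6 < b_3; b_3 < b_8; b_8 < b_2; b_2 < b_7.
Chaining these gives b_5 < b_1 < b_6 < b_3 < b_8 < b_2 < b_7.
So b_7 is larger.

b_7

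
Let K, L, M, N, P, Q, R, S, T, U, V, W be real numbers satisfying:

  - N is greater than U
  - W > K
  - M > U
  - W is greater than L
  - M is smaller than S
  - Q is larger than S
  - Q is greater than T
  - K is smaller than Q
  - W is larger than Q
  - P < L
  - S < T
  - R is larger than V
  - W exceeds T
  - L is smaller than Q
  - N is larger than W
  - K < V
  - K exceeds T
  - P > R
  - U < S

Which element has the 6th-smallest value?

Chaining the given pairs: U < M < S < T < K < V < R < P < L < Q < W < N.
The 6th smallest is V.

V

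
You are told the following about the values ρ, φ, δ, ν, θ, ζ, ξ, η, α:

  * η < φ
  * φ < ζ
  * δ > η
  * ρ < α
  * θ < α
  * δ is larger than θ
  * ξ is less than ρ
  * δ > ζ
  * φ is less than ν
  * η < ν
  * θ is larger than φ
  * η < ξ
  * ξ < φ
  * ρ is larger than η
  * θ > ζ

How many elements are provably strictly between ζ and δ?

The relations place ζ below δ. An element lies strictly between them when it is forced above ζ and also forced below δ.
Above ζ: {θ, α}. Below δ: {η, ξ, φ, θ}.
Intersection: {θ} — 1.

1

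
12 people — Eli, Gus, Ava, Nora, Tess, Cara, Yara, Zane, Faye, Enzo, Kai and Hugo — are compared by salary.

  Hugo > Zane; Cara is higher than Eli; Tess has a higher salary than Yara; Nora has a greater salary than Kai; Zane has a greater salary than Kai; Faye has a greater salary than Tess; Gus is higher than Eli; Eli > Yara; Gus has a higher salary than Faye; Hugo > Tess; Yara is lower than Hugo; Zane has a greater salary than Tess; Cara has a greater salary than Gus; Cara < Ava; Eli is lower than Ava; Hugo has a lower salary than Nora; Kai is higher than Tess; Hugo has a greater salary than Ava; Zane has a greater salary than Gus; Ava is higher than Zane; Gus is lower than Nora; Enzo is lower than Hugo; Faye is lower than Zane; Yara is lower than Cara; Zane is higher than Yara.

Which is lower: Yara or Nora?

Chaining the given relations: Yara < Tess < Faye < Gus < Cara < Ava < Hugo < Nora.
So Yara < Nora; Yara is the lower of the two.

Yara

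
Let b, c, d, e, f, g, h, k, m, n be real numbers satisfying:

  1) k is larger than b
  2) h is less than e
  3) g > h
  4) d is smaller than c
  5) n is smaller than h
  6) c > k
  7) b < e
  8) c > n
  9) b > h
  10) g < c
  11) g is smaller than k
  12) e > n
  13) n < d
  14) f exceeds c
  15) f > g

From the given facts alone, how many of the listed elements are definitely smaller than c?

6

The elements the relations force below c are n, h, b, g, d, k — no chain reaches any other.
That is 6.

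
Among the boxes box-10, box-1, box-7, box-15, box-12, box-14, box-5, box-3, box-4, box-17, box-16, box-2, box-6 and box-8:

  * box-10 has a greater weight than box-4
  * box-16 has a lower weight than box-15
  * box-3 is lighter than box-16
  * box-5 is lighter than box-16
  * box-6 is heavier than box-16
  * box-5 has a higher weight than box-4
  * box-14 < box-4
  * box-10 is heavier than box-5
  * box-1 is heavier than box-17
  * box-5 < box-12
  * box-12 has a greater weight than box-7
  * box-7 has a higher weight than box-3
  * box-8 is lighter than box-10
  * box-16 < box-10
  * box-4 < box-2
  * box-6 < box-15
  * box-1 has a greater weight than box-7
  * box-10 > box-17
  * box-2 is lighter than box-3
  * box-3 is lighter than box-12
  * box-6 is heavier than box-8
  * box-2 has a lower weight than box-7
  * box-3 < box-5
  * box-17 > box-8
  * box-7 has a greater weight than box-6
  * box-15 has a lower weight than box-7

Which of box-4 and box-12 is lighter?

box-4 < box-2 and box-2 < box-3 give box-4 < box-3.
Then box-3 < box-5 extends the chain to box-5.
Then box-5 < box-16 extends the chain to box-16.
With box-16 < box-6: box-4 < box-2 < box-3 < box-5 < box-16 < box-6.
Then box-6 < box-15 extends the chain to box-15.
With box-15 < box-7: box-4 < box-2 < box-3 < box-5 < box-16 < box-6 < box-15 < box-7.
Then box-7 < box-12 extends the chain to box-12.
So box-4 < box-12; box-4 is the lighter of the two.

box-4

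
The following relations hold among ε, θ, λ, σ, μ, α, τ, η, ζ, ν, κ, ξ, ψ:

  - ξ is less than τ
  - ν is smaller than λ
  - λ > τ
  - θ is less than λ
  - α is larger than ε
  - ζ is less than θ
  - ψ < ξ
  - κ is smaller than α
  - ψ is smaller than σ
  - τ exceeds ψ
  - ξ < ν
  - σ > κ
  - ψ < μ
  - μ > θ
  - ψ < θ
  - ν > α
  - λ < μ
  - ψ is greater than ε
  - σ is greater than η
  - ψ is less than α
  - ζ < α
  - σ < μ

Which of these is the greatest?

μ

κ is not greatest since κ < α; ε is not greatest since ε < α; ζ is not greatest since ζ < α; η is not greatest since η < σ; ψ is not greatest since ψ < σ; α is not greatest since α < ν; ξ is not greatest since ξ < ν; τ is not greatest since τ < λ; ν is not greatest since ν < λ; σ is not greatest since σ < μ; θ is not greatest since θ < μ; λ is not greatest since λ < μ.
Only μ has nothing above it, so μ is the greatest.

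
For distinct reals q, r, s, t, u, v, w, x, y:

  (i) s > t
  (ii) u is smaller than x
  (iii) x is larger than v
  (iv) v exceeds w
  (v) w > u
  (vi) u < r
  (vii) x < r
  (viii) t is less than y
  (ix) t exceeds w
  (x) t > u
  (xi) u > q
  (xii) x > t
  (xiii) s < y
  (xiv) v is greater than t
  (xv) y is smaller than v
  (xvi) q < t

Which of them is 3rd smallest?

w

The consecutive relations fix a unique order: q < u < w < t < s < y < v < x < r.
Counting 3 from the smallest end gives w.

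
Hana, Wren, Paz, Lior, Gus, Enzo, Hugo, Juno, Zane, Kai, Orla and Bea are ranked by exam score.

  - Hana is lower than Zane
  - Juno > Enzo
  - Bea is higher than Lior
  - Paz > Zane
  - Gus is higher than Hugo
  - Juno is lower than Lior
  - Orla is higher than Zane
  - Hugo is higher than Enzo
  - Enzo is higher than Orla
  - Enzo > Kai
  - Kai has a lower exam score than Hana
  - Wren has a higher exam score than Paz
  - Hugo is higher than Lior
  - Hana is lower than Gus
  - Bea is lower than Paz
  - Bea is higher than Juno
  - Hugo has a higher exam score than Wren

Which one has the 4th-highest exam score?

Paz

The consecutive relations fix a unique order: Kai < Hana < Zane < Orla < Enzo < Juno < Lior < Bea < Paz < Wren < Hugo < Gus.
Counting 4 from the largest end gives Paz.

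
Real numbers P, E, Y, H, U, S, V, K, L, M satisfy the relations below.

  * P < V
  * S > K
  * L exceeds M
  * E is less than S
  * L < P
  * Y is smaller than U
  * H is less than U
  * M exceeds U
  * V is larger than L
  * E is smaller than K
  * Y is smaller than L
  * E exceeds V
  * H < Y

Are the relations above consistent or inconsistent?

consistent

Every relation is compatible with H < Y < U < M < L < P < V < E < K < S; the set is consistent.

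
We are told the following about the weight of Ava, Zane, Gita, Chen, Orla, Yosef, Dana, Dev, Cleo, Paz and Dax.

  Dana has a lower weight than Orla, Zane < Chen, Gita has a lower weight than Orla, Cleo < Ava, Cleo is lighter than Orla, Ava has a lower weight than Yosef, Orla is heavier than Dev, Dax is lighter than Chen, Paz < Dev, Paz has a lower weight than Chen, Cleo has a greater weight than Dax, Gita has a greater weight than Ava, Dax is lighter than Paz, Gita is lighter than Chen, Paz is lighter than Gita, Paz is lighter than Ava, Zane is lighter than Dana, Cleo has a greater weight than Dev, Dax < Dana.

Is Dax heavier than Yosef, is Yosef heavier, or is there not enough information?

Yosef

Dax < Paz and Paz < Dev give Dax < Dev.
With Dev < Cleo: Dax < Paz < Dev < Cleo.
With Cleo < Ava: Dax < Paz < Dev < Cleo < Ava.
Then Ava < Yosef extends the chain to Yosef.
So Yosef is heavier.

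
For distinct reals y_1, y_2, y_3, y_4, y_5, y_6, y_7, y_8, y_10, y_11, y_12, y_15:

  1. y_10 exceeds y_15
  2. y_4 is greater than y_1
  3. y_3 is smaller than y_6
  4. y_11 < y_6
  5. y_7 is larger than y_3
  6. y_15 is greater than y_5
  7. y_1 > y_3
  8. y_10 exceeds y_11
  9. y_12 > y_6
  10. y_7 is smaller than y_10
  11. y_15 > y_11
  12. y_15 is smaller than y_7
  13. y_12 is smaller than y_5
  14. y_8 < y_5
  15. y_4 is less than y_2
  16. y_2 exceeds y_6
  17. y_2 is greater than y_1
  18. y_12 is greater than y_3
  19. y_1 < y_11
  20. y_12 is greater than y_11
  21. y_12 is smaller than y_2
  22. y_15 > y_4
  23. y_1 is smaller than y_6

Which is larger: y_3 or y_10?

y_3 < y_1 and y_1 < y_11 give y_3 < y_11.
With y_11 < y_6: y_3 < y_1 < y_11 < y_6.
With y_6 < y_12: y_3 < y_1 < y_11 < y_6 < y_12.
With y_12 < y_5: y_3 < y_1 < y_11 < y_6 < y_12 < y_5.
With y_5 < y_15: y_3 < y_1 < y_11 < y_6 < y_12 < y_5 < y_15.
Then y_15 < y_10 extends the chain to y_10.
So y_3 < y_10; y_10 is the larger of the two.

y_10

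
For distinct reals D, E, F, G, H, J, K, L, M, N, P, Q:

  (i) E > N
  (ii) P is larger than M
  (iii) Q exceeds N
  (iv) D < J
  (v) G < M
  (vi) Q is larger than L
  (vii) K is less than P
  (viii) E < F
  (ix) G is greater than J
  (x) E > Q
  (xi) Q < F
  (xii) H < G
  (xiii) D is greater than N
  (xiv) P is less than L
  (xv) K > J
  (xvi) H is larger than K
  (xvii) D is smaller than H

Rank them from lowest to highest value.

N < D < J < K < H < G < M < P < L < Q < E < F

The consecutive links are each given: N < D; D < J; J < K; K < H; H < G; G < M; M < P; P < L; L < Q; Q < E; E < F.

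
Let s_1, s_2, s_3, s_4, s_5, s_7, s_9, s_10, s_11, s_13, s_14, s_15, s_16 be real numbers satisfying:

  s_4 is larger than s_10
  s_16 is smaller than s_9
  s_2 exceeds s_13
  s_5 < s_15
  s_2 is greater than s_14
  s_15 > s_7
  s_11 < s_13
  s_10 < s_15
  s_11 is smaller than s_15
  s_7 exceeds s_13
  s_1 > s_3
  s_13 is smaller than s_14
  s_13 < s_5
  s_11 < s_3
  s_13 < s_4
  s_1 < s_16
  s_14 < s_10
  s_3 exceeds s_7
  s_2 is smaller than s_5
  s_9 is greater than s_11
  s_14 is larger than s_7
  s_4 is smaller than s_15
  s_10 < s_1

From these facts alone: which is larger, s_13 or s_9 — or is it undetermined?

s_9

Chaining the given relations: s_13 < s_7 < s_14 < s_10 < s_1 < s_16 < s_9.
So s_9 is larger.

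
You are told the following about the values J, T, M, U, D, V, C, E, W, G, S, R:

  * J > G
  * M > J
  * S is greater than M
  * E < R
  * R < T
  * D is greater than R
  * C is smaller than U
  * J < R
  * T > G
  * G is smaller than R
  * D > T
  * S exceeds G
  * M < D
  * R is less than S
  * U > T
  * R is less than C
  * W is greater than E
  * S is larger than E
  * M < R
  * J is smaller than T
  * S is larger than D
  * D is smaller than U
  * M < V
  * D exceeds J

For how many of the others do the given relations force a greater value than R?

5

The elements the relations force above R are T, D, S, C, U — no chain reaches any other.
That is 5.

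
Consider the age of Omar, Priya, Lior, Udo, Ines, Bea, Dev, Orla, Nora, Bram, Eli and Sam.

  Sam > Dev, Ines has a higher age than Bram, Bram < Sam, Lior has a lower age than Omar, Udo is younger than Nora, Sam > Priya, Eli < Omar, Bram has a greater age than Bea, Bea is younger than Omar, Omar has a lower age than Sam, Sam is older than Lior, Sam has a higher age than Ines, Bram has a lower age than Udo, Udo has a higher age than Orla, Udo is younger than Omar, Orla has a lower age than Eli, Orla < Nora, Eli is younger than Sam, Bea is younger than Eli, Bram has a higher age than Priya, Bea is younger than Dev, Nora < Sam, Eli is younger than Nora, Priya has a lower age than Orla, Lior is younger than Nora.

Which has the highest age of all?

Sam

Bea is not greatest since Bea < Eli; Priya is not greatest since Priya < Orla; Lior is not greatest since Lior < Sam; Orla is not greatest since Orla < Eli; Bram is not greatest since Bram < Ines; Ines is not greatest since Ines < Sam; Dev is not greatest since Dev < Sam; Eli is not greatest since Eli < Omar; Udo is not greatest since Udo < Nora; Nora is not greatest since Nora < Sam; Omar is not greatest since Omar < Sam.
Only Sam has nothing above it, so Sam is the highest age.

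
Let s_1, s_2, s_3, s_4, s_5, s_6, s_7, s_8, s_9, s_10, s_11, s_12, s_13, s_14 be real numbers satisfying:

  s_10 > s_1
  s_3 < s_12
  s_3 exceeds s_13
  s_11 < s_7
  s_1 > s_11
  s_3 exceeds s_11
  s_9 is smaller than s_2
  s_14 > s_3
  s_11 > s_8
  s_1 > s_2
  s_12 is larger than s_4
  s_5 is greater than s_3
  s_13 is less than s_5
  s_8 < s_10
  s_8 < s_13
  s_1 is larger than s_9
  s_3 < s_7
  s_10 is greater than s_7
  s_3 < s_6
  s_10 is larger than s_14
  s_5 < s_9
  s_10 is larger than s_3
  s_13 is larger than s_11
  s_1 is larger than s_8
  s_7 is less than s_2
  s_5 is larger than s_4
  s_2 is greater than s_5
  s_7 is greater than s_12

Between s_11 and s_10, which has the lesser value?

s_11 < s_13 and s_13 < s_3 give s_11 < s_3.
Then s_3 < s_12 extends the chain to s_12.
With s_12 < s_7: s_11 < s_13 < s_3 < s_12 < s_7.
Then s_7 < s_2 extends the chain to s_2.
Then s_2 < s_1 extends the chain to s_1.
With s_1 < s_10: s_11 < s_13 < s_3 < s_12 < s_7 < s_2 < s_1 < s_10.
So s_11 < s_10; s_11 is the smaller of the two.

s_11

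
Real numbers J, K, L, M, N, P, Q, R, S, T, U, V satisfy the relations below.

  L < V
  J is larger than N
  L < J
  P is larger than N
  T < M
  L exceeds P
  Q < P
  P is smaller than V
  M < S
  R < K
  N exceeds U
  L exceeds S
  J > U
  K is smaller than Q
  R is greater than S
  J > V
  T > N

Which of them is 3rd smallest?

T

Piecing the relations together gives one ordering: U < N < T < M < S < R < K < Q < P < L < V < J.
Counting 3 from the smallest end gives T.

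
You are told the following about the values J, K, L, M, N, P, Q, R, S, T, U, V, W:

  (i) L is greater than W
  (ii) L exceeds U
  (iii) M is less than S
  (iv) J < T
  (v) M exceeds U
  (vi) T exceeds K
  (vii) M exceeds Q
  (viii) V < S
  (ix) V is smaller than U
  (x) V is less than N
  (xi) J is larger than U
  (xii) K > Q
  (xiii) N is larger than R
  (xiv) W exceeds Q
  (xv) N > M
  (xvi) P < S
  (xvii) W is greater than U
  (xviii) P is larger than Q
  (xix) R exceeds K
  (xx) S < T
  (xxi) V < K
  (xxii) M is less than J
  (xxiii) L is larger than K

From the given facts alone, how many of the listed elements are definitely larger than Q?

10

Directly above Q: M, P, K, W.
One step further: J, S, R, N, T, L (10 so far).
No other element is forced above Q by the given relations, so the count is 10.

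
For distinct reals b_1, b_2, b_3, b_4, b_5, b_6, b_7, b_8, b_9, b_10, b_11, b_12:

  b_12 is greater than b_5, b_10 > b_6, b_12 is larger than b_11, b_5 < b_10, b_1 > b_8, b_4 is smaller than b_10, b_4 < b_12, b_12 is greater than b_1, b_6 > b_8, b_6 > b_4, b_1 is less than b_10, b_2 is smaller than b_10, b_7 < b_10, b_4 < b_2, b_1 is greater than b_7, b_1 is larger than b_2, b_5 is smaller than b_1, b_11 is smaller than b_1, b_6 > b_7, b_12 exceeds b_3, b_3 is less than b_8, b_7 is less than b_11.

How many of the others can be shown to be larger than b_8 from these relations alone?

4

Directly above b_8: b_6, b_1.
One step further: b_12, b_10 (4 so far).
Nothing else is reachable above b_8; 4 in all.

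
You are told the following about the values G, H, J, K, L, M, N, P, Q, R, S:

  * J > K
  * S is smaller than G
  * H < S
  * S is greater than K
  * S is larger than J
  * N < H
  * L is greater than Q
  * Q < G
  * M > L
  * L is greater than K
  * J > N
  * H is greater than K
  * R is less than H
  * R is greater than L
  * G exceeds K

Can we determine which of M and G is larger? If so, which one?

Following every chain through G: below G we get K, Q, N, L, R, J, H, S.
M is not reached, and no chain runs the other way from M to G.
So the given relations leave the order of G and M undetermined.

undetermined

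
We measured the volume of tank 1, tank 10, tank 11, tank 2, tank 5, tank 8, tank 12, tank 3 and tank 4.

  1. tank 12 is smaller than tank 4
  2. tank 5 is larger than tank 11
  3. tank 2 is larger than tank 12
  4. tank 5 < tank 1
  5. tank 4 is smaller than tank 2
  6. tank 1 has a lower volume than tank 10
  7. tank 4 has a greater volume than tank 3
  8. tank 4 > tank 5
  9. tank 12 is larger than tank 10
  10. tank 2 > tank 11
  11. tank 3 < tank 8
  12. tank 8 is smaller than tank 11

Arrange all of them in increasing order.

tank 3 < tank 8 < tank 11 < tank 5 < tank 1 < tank 10 < tank 12 < tank 4 < tank 2

Each adjacent pair is fixed by a given relation: tank 3 < tank 8; tank 8 < tank 11; tank 11 < tank 5; tank 5 < tank 1; tank 1 < tank 10; tank 10 < tank 12; tank 12 < tank 4; tank 4 < tank 2. Chaining them end to end gives the full order.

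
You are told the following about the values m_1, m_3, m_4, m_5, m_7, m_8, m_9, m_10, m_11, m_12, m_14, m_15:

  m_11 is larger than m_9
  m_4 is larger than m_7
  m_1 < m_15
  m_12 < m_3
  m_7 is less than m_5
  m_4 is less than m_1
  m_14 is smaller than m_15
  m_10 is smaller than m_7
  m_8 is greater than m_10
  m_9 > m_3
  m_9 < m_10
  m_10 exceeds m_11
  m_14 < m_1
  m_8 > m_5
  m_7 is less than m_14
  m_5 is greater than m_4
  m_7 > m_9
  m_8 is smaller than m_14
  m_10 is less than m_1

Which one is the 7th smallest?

m_4

Chaining the given pairs: m_12 < m_3 < m_9 < m_11 < m_10 < m_7 < m_4 < m_5 < m_8 < m_14 < m_1 < m_15.
Counting 7 from the smallest end gives m_4.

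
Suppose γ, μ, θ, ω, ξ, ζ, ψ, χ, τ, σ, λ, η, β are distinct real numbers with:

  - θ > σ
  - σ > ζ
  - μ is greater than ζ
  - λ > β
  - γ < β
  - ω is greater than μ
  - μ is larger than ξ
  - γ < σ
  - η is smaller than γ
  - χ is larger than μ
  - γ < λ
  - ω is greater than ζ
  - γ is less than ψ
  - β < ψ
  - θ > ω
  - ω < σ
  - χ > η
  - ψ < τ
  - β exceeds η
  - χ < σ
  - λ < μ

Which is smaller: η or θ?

η < β and β < λ give η < λ.
With λ < μ: η < β < λ < μ.
With μ < ω: η < β < λ < μ < ω.
With ω < σ: η < β < λ < μ < ω < σ.
Then σ < θ extends the chain to θ.
So η < θ; η is the smaller of the two.

η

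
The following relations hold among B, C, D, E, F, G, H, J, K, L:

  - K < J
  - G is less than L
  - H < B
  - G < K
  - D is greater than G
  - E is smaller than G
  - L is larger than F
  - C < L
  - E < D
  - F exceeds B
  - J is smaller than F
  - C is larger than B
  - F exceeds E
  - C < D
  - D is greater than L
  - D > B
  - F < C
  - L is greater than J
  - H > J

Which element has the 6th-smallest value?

B

The consecutive relations fix a unique order: E < G < K < J < H < B < F < C < L < D.
The 6th smallest is B.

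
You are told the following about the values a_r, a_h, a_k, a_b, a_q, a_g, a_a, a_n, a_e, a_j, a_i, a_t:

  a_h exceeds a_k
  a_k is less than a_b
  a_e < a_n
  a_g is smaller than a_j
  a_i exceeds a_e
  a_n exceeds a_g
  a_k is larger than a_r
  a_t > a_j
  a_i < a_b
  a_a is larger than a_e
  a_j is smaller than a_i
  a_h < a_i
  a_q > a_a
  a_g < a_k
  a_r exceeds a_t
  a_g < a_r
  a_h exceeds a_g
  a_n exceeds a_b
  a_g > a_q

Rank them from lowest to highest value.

The consecutive links are each given: a_e < a_a; a_a < a_q; a_q < a_g; a_g < a_j; a_j < a_t; a_t < a_r; a_r < a_k; a_k < a_h; a_h < a_i; a_i < a_b; a_b < a_n.

a_e < a_a < a_q < a_g < a_j < a_t < a_r < a_k < a_h < a_i < a_b < a_n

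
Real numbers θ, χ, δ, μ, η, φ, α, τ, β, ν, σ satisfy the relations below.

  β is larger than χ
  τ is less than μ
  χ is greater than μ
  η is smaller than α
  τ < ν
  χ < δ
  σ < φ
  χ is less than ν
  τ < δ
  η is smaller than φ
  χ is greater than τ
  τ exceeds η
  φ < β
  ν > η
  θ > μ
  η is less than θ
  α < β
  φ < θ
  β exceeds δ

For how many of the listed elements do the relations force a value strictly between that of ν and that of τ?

Chaining upward from τ reaches: μ, χ, δ, θ, β.
Chaining downward from ν reaches: η, μ, χ.
Strictly between τ and ν are those in both lists: μ, χ — 2 elements.

2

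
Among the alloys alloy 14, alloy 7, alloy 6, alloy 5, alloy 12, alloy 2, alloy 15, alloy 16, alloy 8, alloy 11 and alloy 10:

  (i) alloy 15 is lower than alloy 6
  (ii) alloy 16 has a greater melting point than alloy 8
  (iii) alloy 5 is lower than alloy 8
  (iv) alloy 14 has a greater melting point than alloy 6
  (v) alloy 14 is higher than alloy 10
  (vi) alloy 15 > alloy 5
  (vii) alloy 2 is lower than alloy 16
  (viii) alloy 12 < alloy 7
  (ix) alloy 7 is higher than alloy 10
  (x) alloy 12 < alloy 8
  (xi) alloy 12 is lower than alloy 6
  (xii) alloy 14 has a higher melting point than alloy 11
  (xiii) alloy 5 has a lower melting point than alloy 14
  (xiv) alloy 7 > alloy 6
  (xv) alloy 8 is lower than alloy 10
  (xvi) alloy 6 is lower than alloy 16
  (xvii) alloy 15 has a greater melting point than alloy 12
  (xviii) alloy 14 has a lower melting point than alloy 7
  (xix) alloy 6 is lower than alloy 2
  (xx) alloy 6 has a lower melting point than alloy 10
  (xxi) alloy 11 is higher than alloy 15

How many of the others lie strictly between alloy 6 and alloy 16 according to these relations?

1

The relations place alloy 6 below alloy 16. An element lies strictly between them when it is forced above alloy 6 and also forced below alloy 16.
Above alloy 6: {alloy 2, alloy 10, alloy 14, alloy 7}. Below alloy 16: {alloy 5, alloy 12, alloy 15, alloy 2, alloy 8}.
Intersection: {alloy 2} — 1.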